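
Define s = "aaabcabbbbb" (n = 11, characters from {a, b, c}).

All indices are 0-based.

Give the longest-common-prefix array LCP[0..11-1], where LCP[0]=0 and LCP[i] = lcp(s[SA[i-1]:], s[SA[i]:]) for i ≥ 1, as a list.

[0, 2, 1, 2, 0, 1, 2, 3, 4, 1, 0]

rank | idx | suffix
   0 |   0 | aaabcabbbbb
   1 |   1 | aabcabbbbb
   2 |   5 | abbbbb
   3 |   2 | abcabbbbb
   4 |  10 | b
   5 |   9 | bb
   6 |   8 | bbb
   7 |   7 | bbbb
   8 |   6 | bbbbb
   9 |   3 | bcabbbbb
  10 |   4 | cabbbbb

SA = [0, 1, 5, 2, 10, 9, 8, 7, 6, 3, 4]
rank  pair      lcp
   1  s[0:],s[1:]  2  'aa'
   2  s[1:],s[5:]  1  'a'
   3  s[5:],s[2:]  2  'ab'
   4  s[2:],s[10:]  0  ''
   5  s[10:],s[9:]  1  'b'
   6  s[9:],s[8:]  2  'bb'
   7  s[8:],s[7:]  3  'bbb'
   8  s[7:],s[6:]  4  'bbbb'
   9  s[6:],s[3:]  1  'b'
  10  s[3:],s[4:]  0  ''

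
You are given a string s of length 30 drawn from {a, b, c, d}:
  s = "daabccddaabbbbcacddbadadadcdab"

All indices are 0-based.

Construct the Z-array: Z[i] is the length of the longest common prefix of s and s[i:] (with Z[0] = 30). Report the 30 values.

Z[0]=30
i=1: i≥r, start 0; Z[1]=0
i=2: i≥r, start 0; Z[2]=0
i=3: i≥r, start 0; Z[3]=0
i=4: i≥r, start 0; Z[4]=0
i=5: i≥r, start 0; Z[5]=0
i=6: i≥r, start 0; Z[6]=1 grow→box=[6,7)
i=7: i≥r, start 0; Z[7]=4 grow→box=[7,11)
i=8: min(r-i=3, Z[1]=0)=0; Z[8]=0
i=9: min(r-i=2, Z[2]=0)=0; Z[9]=0
i=10: min(r-i=1, Z[3]=0)=0; Z[10]=0
i=11: i≥r, start 0; Z[11]=0
i=12: i≥r, start 0; Z[12]=0
i=13: i≥r, start 0; Z[13]=0
i=14: i≥r, start 0; Z[14]=0
i=15: i≥r, start 0; Z[15]=0
i=16: i≥r, start 0; Z[16]=0
i=17: i≥r, start 0; Z[17]=1 grow→box=[17,18)
i=18: i≥r, start 0; Z[18]=1 grow→box=[18,19)
i=19: i≥r, start 0; Z[19]=0
i=20: i≥r, start 0; Z[20]=0
i=21: i≥r, start 0; Z[21]=2 grow→box=[21,23)
i=22: min(r-i=1, Z[1]=0)=0; Z[22]=0
i=23: i≥r, start 0; Z[23]=2 grow→box=[23,25)
i=24: min(r-i=1, Z[1]=0)=0; Z[24]=0
i=25: i≥r, start 0; Z[25]=1 grow→box=[25,26)
i=26: i≥r, start 0; Z[26]=0
i=27: i≥r, start 0; Z[27]=2 grow→box=[27,29)
i=28: min(r-i=1, Z[1]=0)=0; Z[28]=0
i=29: i≥r, start 0; Z[29]=0

[30, 0, 0, 0, 0, 0, 1, 4, 0, 0, 0, 0, 0, 0, 0, 0, 0, 1, 1, 0, 0, 2, 0, 2, 0, 1, 0, 2, 0, 0]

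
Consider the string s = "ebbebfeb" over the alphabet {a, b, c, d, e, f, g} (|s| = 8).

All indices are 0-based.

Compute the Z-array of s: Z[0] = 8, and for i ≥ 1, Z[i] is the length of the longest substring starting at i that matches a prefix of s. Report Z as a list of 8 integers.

Z[0]=8
i=1: outside box; Z[1]=0
i=2: outside box; Z[2]=0
i=3: outside box; Z[3]=2 grow→box=[3,5)
i=4: min(r-i=1, Z[1]=0)=0; Z[4]=0
i=5: outside box; Z[5]=0
i=6: outside box; Z[6]=2 grow→box=[6,8)
i=7: min(r-i=1, Z[1]=0)=0; Z[7]=0

[8, 0, 0, 2, 0, 0, 2, 0]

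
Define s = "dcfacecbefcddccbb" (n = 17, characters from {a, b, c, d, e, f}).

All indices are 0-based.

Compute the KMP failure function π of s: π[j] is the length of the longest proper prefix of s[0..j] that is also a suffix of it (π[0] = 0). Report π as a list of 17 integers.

π[0] = 0
j=1 s[j]='c': π[1]=0 (border '')
j=2 s[j]='f': π[2]=0 (border '')
j=3 s[j]='a': π[3]=0 (border '')
j=4 s[j]='c': π[4]=0 (border '')
j=5 s[j]='e': π[5]=0 (border '')
j=6 s[j]='c': π[6]=0 (border '')
j=7 s[j]='b': π[7]=0 (border '')
j=8 s[j]='e': π[8]=0 (border '')
j=9 s[j]='f': π[9]=0 (border '')
j=10 s[j]='c': π[10]=0 (border '')
j=11 s[j]='d': π[11]=1 (border 'd')
j=12 s[j]='d': k: 1→0; π[12]=1 (border 'd')
j=13 s[j]='c': π[13]=2 (border 'dc')
j=14 s[j]='c': k: 2→0; π[14]=0 (border '')
j=15 s[j]='b': π[15]=0 (border '')
j=16 s[j]='b': π[16]=0 (border '')

[0, 0, 0, 0, 0, 0, 0, 0, 0, 0, 0, 1, 1, 2, 0, 0, 0]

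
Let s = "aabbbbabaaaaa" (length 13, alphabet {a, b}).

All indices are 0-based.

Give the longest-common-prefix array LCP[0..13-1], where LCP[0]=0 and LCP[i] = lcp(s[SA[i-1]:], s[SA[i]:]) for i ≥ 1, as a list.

[0, 1, 2, 3, 4, 2, 1, 2, 0, 2, 1, 2, 3]

sorted suffixes:
  #0 SA[0]=12  'a'
  #1 SA[1]=11  'aa'
  #2 SA[2]=10  'aaa'
  #3 SA[3]=9  'aaaa'
  #4 SA[4]=8  'aaaaa'
  #5 SA[5]=0  'aabbbbabaaaaa'
  #6 SA[6]=6  'abaaaaa'
  #7 SA[7]=1  'abbbbabaaaaa'
  #8 SA[8]=7  'baaaaa'
  #9 SA[9]=5  'babaaaaa'
  #10 SA[10]=4  'bbabaaaaa'
  #11 SA[11]=3  'bbbabaaaaa'
  #12 SA[12]=2  'bbbbabaaaaa'

SA = [12, 11, 10, 9, 8, 0, 6, 1, 7, 5, 4, 3, 2]
i: (SA[i-1],SA[i]) lcp shared
  1: (12,11) 1 'a'
  2: (11,10) 2 'aa'
  3: (10,9) 3 'aaa'
  4: (9,8) 4 'aaaa'
  5: (8,0) 2 'aa'
  6: (0,6) 1 'a'
  7: (6,1) 2 'ab'
  8: (1,7) 0 ''
  9: (7,5) 2 'ba'
  10: (5,4) 1 'b'
  11: (4,3) 2 'bb'
  12: (3,2) 3 'bbb'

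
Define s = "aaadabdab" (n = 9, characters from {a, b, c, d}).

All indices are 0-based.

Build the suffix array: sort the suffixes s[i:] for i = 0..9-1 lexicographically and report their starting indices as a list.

[0, 1, 7, 4, 2, 8, 5, 6, 3]

sorted suffixes:
  #0 SA[0]=0  'aaadabdab'
  #1 SA[1]=1  'aadabdab'
  #2 SA[2]=7  'ab'
  #3 SA[3]=4  'abdab'
  #4 SA[4]=2  'adabdab'
  #5 SA[5]=8  'b'
  #6 SA[6]=5  'bdab'
  #7 SA[7]=6  'dab'
  #8 SA[8]=3  'dabdab'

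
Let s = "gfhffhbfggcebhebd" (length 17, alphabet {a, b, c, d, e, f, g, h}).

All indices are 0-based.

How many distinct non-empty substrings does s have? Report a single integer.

141

rank | idx | suffix
   0 |  15 | bd
   1 |   6 | bfggcebhebd
   2 |  12 | bhebd
   3 |  10 | cebhebd
   4 |  16 | d
   5 |  14 | ebd
   6 |  11 | ebhebd
   7 |   3 | ffhbfggcebhebd
   8 |   7 | fggcebhebd
   9 |   4 | fhbfggcebhebd
  10 |   1 | fhffhbfggcebhebd
  11 |   9 | gcebhebd
  12 |   0 | gfhffhbfggcebhebd
  13 |   8 | ggcebhebd
  14 |   5 | hbfggcebhebd
  15 |  13 | hebd
  16 |   2 | hffhbfggcebhebd

SA = [15, 6, 12, 10, 16, 14, 11, 3, 7, 4, 1, 9, 0, 8, 5, 13, 2]
rank  pair      lcp
   1  s[15:],s[6:]  1  'b'
   2  s[6:],s[12:]  1  'b'
   3  s[12:],s[10:]  0  ''
   4  s[10:],s[16:]  0  ''
   5  s[16:],s[14:]  0  ''
   6  s[14:],s[11:]  2  'eb'
   7  s[11:],s[3:]  0  ''
   8  s[3:],s[7:]  1  'f'
   9  s[7:],s[4:]  1  'f'
  10  s[4:],s[1:]  2  'fh'
  11  s[1:],s[9:]  0  ''
  12  s[9:],s[0:]  1  'g'
  13  s[0:],s[8:]  1  'g'
  14  s[8:],s[5:]  0  ''
  15  s[5:],s[13:]  1  'h'
  16  s[13:],s[2:]  1  'h'

n(n+1)/2 = 17·18/2 = 153
Σ LCP = 0 + 1 + 1 + 0 + 0 + 0 + 2 + 0 + 1 + 1 + 2 + 0 + 1 + 1 + 0 + 1 + 1 = 12
distinct = 153 − 12 = 141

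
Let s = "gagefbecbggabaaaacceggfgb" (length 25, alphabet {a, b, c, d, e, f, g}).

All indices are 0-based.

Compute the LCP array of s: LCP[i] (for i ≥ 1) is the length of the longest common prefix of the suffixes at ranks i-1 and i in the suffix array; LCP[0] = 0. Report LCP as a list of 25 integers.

rank→(start, suffix):
  0 → (13, 'aaaacceggfgb')
  1 → (14, 'aaacceggfgb')
  2 → (15, 'aacceggfgb')
  3 → (11, 'abaaaacceggfgb')
  4 → (16, 'acceggfgb')
  5 → (1, 'agefbecbggabaaaacceggfgb')
  6 → (24, 'b')
  7 → (12, 'baaaacceggfgb')
  8 → (5, 'becbggabaaaacceggfgb')
  9 → (8, 'bggabaaaacceggfgb')
  10 → (7, 'cbggabaaaacceggfgb')
  11 → (17, 'cceggfgb')
  12 → (18, 'ceggfgb')
  13 → (6, 'ecbggabaaaacceggfgb')
  14 → (3, 'efbecbggabaaaacceggfgb')
  15 → (19, 'eggfgb')
  16 → (4, 'fbecbggabaaaacceggfgb')
  17 → (22, 'fgb')
  18 → (10, 'gabaaaacceggfgb')
  19 → (0, 'gagefbecbggabaaaacceggfgb')
  20 → (23, 'gb')
  21 → (2, 'gefbecbggabaaaacceggfgb')
  22 → (21, 'gfgb')
  23 → (9, 'ggabaaaacceggfgb')
  24 → (20, 'ggfgb')

SA = [13, 14, 15, 11, 16, 1, 24, 12, 5, 8, 7, 17, 18, 6, 3, 19, 4, 22, 10, 0, 23, 2, 21, 9, 20]
rank  pair      lcp
   1  s[13:],s[14:]  3  'aaa'
   2  s[14:],s[15:]  2  'aa'
   3  s[15:],s[11:]  1  'a'
   4  s[11:],s[16:]  1  'a'
   5  s[16:],s[1:]  1  'a'
   6  s[1:],s[24:]  0  ''
   7  s[24:],s[12:]  1  'b'
   8  s[12:],s[5:]  1  'b'
   9  s[5:],s[8:]  1  'b'
  10  s[8:],s[7:]  0  ''
  11  s[7:],s[17:]  1  'c'
  12  s[17:],s[18:]  1  'c'
  13  s[18:],s[6:]  0  ''
  14  s[6:],s[3:]  1  'e'
  15  s[3:],s[19:]  1  'e'
  16  s[19:],s[4:]  0  ''
  17  s[4:],s[22:]  1  'f'
  18  s[22:],s[10:]  0  ''
  19  s[10:],s[0:]  2  'ga'
  20  s[0:],s[23:]  1  'g'
  21  s[23:],s[2:]  1  'g'
  22  s[2:],s[21:]  1  'g'
  23  s[21:],s[9:]  1  'g'
  24  s[9:],s[20:]  2  'gg'

[0, 3, 2, 1, 1, 1, 0, 1, 1, 1, 0, 1, 1, 0, 1, 1, 0, 1, 0, 2, 1, 1, 1, 1, 2]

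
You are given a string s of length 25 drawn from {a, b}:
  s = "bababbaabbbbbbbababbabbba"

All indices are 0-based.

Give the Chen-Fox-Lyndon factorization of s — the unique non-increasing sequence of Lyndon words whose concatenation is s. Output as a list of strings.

["b", "ababb", "aabbbbbbbababbabbb", "a"]

emit factor 1: 'b' (i=0, period=1)
emit factor 2: 'ababb' (i=1, period=5)
emit factor 3: 'aabbbbbbbababbabbb' (i=6, period=18)
emit factor 4: 'a' (i=24, period=1)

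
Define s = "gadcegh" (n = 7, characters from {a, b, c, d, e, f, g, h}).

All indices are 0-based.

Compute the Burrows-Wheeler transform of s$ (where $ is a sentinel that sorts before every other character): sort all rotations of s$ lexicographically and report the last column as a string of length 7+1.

hgdac$eg

rank  rotation  last
    0  $gadcegh  h
    1  adcegh$g  g
    2  cegh$gad  d
    3  dcegh$ga  a
    4  egh$gadc  c
    5  gadcegh$  $
    6  gh$gadce  e
    7  h$gadceg  g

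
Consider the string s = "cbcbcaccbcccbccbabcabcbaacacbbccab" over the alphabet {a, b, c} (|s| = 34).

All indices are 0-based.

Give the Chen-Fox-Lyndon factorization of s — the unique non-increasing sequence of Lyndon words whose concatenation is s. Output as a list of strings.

emit factor 1: 'c' (i=0, period=1)
emit factor 2: 'bc' (i=1, period=2)
emit factor 3: 'bc' (i=3, period=2)
emit factor 4: 'accbcccbccb' (i=5, period=11)
emit factor 5: 'abcabcb' (i=16, period=7)
emit factor 6: 'aacacbbccab' (i=23, period=11)

["c", "bc", "bc", "accbcccbccb", "abcabcb", "aacacbbccab"]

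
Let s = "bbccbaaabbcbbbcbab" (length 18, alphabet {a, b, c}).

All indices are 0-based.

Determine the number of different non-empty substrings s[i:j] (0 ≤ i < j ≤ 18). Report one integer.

141

rank | idx | suffix
   0 |   5 | aaabbcbbbcbab
   1 |   6 | aabbcbbbcbab
   2 |  16 | ab
   3 |   7 | abbcbbbcbab
   4 |  17 | b
   5 |   4 | baaabbcbbbcbab
   6 |  15 | bab
   7 |  11 | bbbcbab
   8 |  12 | bbcbab
   9 |   8 | bbcbbbcbab
  10 |   0 | bbccbaaabbcbbbcbab
  11 |  13 | bcbab
  12 |   9 | bcbbbcbab
  13 |   1 | bccbaaabbcbbbcbab
  14 |   3 | cbaaabbcbbbcbab
  15 |  14 | cbab
  16 |  10 | cbbbcbab
  17 |   2 | ccbaaabbcbbbcbab

SA = [5, 6, 16, 7, 17, 4, 15, 11, 12, 8, 0, 13, 9, 1, 3, 14, 10, 2]
[i] adj suffixes → lcp
  [1] 5/6 → 2 ('aa')
  [2] 6/16 → 1 ('a')
  [3] 16/7 → 2 ('ab')
  [4] 7/17 → 0 ('')
  [5] 17/4 → 1 ('b')
  [6] 4/15 → 2 ('ba')
  [7] 15/11 → 1 ('b')
  [8] 11/12 → 2 ('bb')
  [9] 12/8 → 4 ('bbcb')
  [10] 8/0 → 3 ('bbc')
  [11] 0/13 → 1 ('b')
  [12] 13/9 → 3 ('bcb')
  [13] 9/1 → 2 ('bc')
  [14] 1/3 → 0 ('')
  [15] 3/14 → 3 ('cba')
  [16] 14/10 → 2 ('cb')
  [17] 10/2 → 1 ('c')

n(n+1)/2 = 18·19/2 = 171
Σ LCP = 0 + 2 + 1 + 2 + 0 + 1 + 2 + 1 + 2 + 4 + 3 + 1 + 3 + 2 + 0 + 3 + 2 + 1 = 30
distinct = 171 − 30 = 141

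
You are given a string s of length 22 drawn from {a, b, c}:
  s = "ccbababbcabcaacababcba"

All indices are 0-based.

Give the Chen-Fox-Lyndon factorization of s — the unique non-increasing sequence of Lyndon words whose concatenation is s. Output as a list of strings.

["c", "c", "b", "ababbcabc", "aacababcb", "a"]

emit factor 1: 'c' (i=0, period=1)
emit factor 2: 'c' (i=1, period=1)
emit factor 3: 'b' (i=2, period=1)
emit factor 4: 'ababbcabc' (i=3, period=9)
emit factor 5: 'aacababcb' (i=12, period=9)
emit factor 6: 'a' (i=21, period=1)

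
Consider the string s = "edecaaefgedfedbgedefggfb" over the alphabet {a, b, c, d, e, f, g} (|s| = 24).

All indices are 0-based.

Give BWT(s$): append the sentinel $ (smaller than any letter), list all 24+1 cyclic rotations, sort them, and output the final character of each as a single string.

bcafdeeeeedf$ggadgdeebfgf

rank  rotation                   last
    0  $edecaaefgedfedbgedefggfb  b
    1  aaefgedfedbgedefggfb$edec  c
    2  aefgedfedbgedefggfb$edeca  a
    3  b$edecaaefgedfedbgedefggf  f
    4  bgedefggfb$edecaaefgedfed  d
    5  caaefgedfedbgedefggfb$ede  e
    6  dbgedefggfb$edecaaefgedfe  e
    7  decaaefgedfedbgedefggfb$e  e
    8  defggfb$edecaaefgedfedbge  e
    9  dfedbgedefggfb$edecaaefge  e
   10  ecaaefgedfedbgedefggfb$ed  d
   11  edbgedefggfb$edecaaefgedf  f
   12  edecaaefgedfedbgedefggfb$  $
   13  edefggfb$edecaaefgedfedbg  g
   14  edfedbgedefggfb$edecaaefg  g
   15  efgedfedbgedefggfb$edecaa  a
   16  efggfb$edecaaefgedfedbged  d
   17  fb$edecaaefgedfedbgedefgg  g
   18  fedbgedefggfb$edecaaefged  d
   19  fgedfedbgedefggfb$edecaae  e
   20  fggfb$edecaaefgedfedbgede  e
   21  gedefggfb$edecaaefgedfedb  b
   22  gedfedbgedefggfb$edecaaef  f
   23  gfb$edecaaefgedfedbgedefg  g
   24  ggfb$edecaaefgedfedbgedef  f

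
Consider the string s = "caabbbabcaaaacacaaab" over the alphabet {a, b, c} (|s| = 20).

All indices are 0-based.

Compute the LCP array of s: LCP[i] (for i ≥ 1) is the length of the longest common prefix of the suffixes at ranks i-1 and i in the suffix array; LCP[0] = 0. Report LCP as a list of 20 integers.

[0, 3, 3, 2, 3, 2, 1, 2, 2, 1, 3, 0, 1, 1, 2, 1, 0, 4, 3, 2]

rank→(start, suffix):
  0 → (9, 'aaaacacaaab')
  1 → (16, 'aaab')
  2 → (10, 'aaacacaaab')
  3 → (17, 'aab')
  4 → (1, 'aabbbabcaaaacacaaab')
  5 → (11, 'aacacaaab')
  6 → (18, 'ab')
  7 → (2, 'abbbabcaaaacacaaab')
  8 → (6, 'abcaaaacacaaab')
  9 → (14, 'acaaab')
  10 → (12, 'acacaaab')
  11 → (19, 'b')
  12 → (5, 'babcaaaacacaaab')
  13 → (4, 'bbabcaaaacacaaab')
  14 → (3, 'bbbabcaaaacacaaab')
  15 → (7, 'bcaaaacacaaab')
  16 → (8, 'caaaacacaaab')
  17 → (15, 'caaab')
  18 → (0, 'caabbbabcaaaacacaaab')
  19 → (13, 'cacaaab')

SA = [9, 16, 10, 17, 1, 11, 18, 2, 6, 14, 12, 19, 5, 4, 3, 7, 8, 15, 0, 13]
i: (SA[i-1],SA[i]) lcp shared
  1: (9,16) 3 'aaa'
  2: (16,10) 3 'aaa'
  3: (10,17) 2 'aa'
  4: (17,1) 3 'aab'
  5: (1,11) 2 'aa'
  6: (11,18) 1 'a'
  7: (18,2) 2 'ab'
  8: (2,6) 2 'ab'
  9: (6,14) 1 'a'
  10: (14,12) 3 'aca'
  11: (12,19) 0 ''
  12: (19,5) 1 'b'
  13: (5,4) 1 'b'
  14: (4,3) 2 'bb'
  15: (3,7) 1 'b'
  16: (7,8) 0 ''
  17: (8,15) 4 'caaa'
  18: (15,0) 3 'caa'
  19: (0,13) 2 'ca'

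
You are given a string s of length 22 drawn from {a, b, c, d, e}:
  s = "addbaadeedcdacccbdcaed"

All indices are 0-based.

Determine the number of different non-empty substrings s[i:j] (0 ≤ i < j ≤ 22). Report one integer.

rank→(start, suffix):
  0 → (4, 'aadeedcdacccbdcaed')
  1 → (12, 'acccbdcaed')
  2 → (0, 'addbaadeedcdacccbdcaed')
  3 → (5, 'adeedcdacccbdcaed')
  4 → (19, 'aed')
  5 → (3, 'baadeedcdacccbdcaed')
  6 → (16, 'bdcaed')
  7 → (18, 'caed')
  8 → (15, 'cbdcaed')
  9 → (14, 'ccbdcaed')
  10 → (13, 'cccbdcaed')
  11 → (10, 'cdacccbdcaed')
  12 → (21, 'd')
  13 → (11, 'dacccbdcaed')
  14 → (2, 'dbaadeedcdacccbdcaed')
  15 → (17, 'dcaed')
  16 → (9, 'dcdacccbdcaed')
  17 → (1, 'ddbaadeedcdacccbdcaed')
  18 → (6, 'deedcdacccbdcaed')
  19 → (20, 'ed')
  20 → (8, 'edcdacccbdcaed')
  21 → (7, 'eedcdacccbdcaed')

SA = [4, 12, 0, 5, 19, 3, 16, 18, 15, 14, 13, 10, 21, 11, 2, 17, 9, 1, 6, 20, 8, 7]
[i] adj suffixes → lcp
  [1] 4/12 → 1 ('a')
  [2] 12/0 → 1 ('a')
  [3] 0/5 → 2 ('ad')
  [4] 5/19 → 1 ('a')
  [5] 19/3 → 0 ('')
  [6] 3/16 → 1 ('b')
  [7] 16/18 → 0 ('')
  [8] 18/15 → 1 ('c')
  [9] 15/14 → 1 ('c')
  [10] 14/13 → 2 ('cc')
  [11] 13/10 → 1 ('c')
  [12] 10/21 → 0 ('')
  [13] 21/11 → 1 ('d')
  [14] 11/2 → 1 ('d')
  [15] 2/17 → 1 ('d')
  [16] 17/9 → 2 ('dc')
  [17] 9/1 → 1 ('d')
  [18] 1/6 → 1 ('d')
  [19] 6/20 → 0 ('')
  [20] 20/8 → 2 ('ed')
  [21] 8/7 → 1 ('e')

n(n+1)/2 = 22·23/2 = 253
Σ LCP = 0 + 1 + 1 + 2 + 1 + 0 + 1 + 0 + 1 + 1 + 2 + 1 + 0 + 1 + 1 + 1 + 2 + 1 + 1 + 0 + 2 + 1 = 21
distinct = 253 − 21 = 232

232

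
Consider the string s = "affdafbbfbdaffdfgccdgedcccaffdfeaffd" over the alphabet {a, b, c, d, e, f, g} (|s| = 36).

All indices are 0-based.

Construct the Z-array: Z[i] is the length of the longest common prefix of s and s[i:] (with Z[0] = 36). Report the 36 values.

Z[0]=36
i=1: fresh scan; Z[1]=0
i=2: fresh scan; Z[2]=0
i=3: fresh scan; Z[3]=0
i=4: fresh scan; Z[4]=2 extend→box=[4,6)
i=5: min(r-i=1, Z[1]=0)=0; Z[5]=0
i=6: fresh scan; Z[6]=0
i=7: fresh scan; Z[7]=0
i=8: fresh scan; Z[8]=0
i=9: fresh scan; Z[9]=0
i=10: fresh scan; Z[10]=0
i=11: fresh scan; Z[11]=4 extend→box=[11,15)
i=12: min(r-i=3, Z[1]=0)=0; Z[12]=0
i=13: min(r-i=2, Z[2]=0)=0; Z[13]=0
i=14: min(r-i=1, Z[3]=0)=0; Z[14]=0
i=15: fresh scan; Z[15]=0
i=16: fresh scan; Z[16]=0
i=17: fresh scan; Z[17]=0
i=18: fresh scan; Z[18]=0
i=19: fresh scan; Z[19]=0
i=20: fresh scan; Z[20]=0
i=21: fresh scan; Z[21]=0
i=22: fresh scan; Z[22]=0
i=23: fresh scan; Z[23]=0
i=24: fresh scan; Z[24]=0
i=25: fresh scan; Z[25]=0
i=26: fresh scan; Z[26]=4 extend→box=[26,30)
i=27: min(r-i=3, Z[1]=0)=0; Z[27]=0
i=28: min(r-i=2, Z[2]=0)=0; Z[28]=0
i=29: min(r-i=1, Z[3]=0)=0; Z[29]=0
i=30: fresh scan; Z[30]=0
i=31: fresh scan; Z[31]=0
i=32: fresh scan; Z[32]=4 extend→box=[32,36)
i=33: min(r-i=3, Z[1]=0)=0; Z[33]=0
i=34: min(r-i=2, Z[2]=0)=0; Z[34]=0
i=35: min(r-i=1, Z[3]=0)=0; Z[35]=0

[36, 0, 0, 0, 2, 0, 0, 0, 0, 0, 0, 4, 0, 0, 0, 0, 0, 0, 0, 0, 0, 0, 0, 0, 0, 0, 4, 0, 0, 0, 0, 0, 4, 0, 0, 0]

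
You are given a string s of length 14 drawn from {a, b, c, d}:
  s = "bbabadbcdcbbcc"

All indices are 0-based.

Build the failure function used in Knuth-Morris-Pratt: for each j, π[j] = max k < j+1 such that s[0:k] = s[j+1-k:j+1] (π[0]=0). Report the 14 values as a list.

[0, 1, 0, 1, 0, 0, 1, 0, 0, 0, 1, 2, 0, 0]

π[0] = 0
j=1 s[j]='b': π[1]=1 (border 'b')
j=2 s[j]='a': k: 1→0; π[2]=0 (border '')
j=3 s[j]='b': π[3]=1 (border 'b')
j=4 s[j]='a': k: 1→0; π[4]=0 (border '')
j=5 s[j]='d': π[5]=0 (border '')
j=6 s[j]='b': π[6]=1 (border 'b')
j=7 s[j]='c': k: 1→0; π[7]=0 (border '')
j=8 s[j]='d': π[8]=0 (border '')
j=9 s[j]='c': π[9]=0 (border '')
j=10 s[j]='b': π[10]=1 (border 'b')
j=11 s[j]='b': π[11]=2 (border 'bb')
j=12 s[j]='c': k: 2→1→0; π[12]=0 (border '')
j=13 s[j]='c': π[13]=0 (border '')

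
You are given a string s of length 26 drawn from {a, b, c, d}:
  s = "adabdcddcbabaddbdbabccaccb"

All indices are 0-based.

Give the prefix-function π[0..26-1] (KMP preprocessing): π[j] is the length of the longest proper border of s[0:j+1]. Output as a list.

π[0] = 0
j=1 s[j]='d': π[1]=0 (border '')
j=2 s[j]='a': π[2]=1 (border 'a')
j=3 s[j]='b': k: 1→0; π[3]=0 (border '')
j=4 s[j]='d': π[4]=0 (border '')
j=5 s[j]='c': π[5]=0 (border '')
j=6 s[j]='d': π[6]=0 (border '')
j=7 s[j]='d': π[7]=0 (border '')
j=8 s[j]='c': π[8]=0 (border '')
j=9 s[j]='b': π[9]=0 (border '')
j=10 s[j]='a': π[10]=1 (border 'a')
j=11 s[j]='b': k: 1→0; π[11]=0 (border '')
j=12 s[j]='a': π[12]=1 (border 'a')
j=13 s[j]='d': π[13]=2 (border 'ad')
j=14 s[j]='d': k: 2→0; π[14]=0 (border '')
j=15 s[j]='b': π[15]=0 (border '')
j=16 s[j]='d': π[16]=0 (border '')
j=17 s[j]='b': π[17]=0 (border '')
j=18 s[j]='a': π[18]=1 (border 'a')
j=19 s[j]='b': k: 1→0; π[19]=0 (border '')
j=20 s[j]='c': π[20]=0 (border '')
j=21 s[j]='c': π[21]=0 (border '')
j=22 s[j]='a': π[22]=1 (border 'a')
j=23 s[j]='c': k: 1→0; π[23]=0 (border '')
j=24 s[j]='c': π[24]=0 (border '')
j=25 s[j]='b': π[25]=0 (border '')

[0, 0, 1, 0, 0, 0, 0, 0, 0, 0, 1, 0, 1, 2, 0, 0, 0, 0, 1, 0, 0, 0, 1, 0, 0, 0]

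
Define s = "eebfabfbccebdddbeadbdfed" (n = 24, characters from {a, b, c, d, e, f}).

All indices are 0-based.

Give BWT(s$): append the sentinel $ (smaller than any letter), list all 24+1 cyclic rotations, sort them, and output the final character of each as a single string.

rank  rotation                   last
    0  $eebfabfbccebdddbeadbdfed  d
    1  abfbccebdddbeadbdfed$eebf  f
    2  adbdfed$eebfabfbccebdddbe  e
    3  bccebdddbeadbdfed$eebfabf  f
    4  bdddbeadbdfed$eebfabfbcce  e
    5  bdfed$eebfabfbccebdddbead  d
    6  beadbdfed$eebfabfbccebddd  d
    7  bfabfbccebdddbeadbdfed$ee  e
    8  bfbccebdddbeadbdfed$eebfa  a
    9  ccebdddbeadbdfed$eebfabfb  b
   10  cebdddbeadbdfed$eebfabfbc  c
   11  d$eebfabfbccebdddbeadbdfe  e
   12  dbdfed$eebfabfbccebdddbea  a
   13  dbeadbdfed$eebfabfbccebdd  d
   14  ddbeadbdfed$eebfabfbccebd  d
   15  dddbeadbdfed$eebfabfbcceb  b
   16  dfed$eebfabfbccebdddbeadb  b
   17  eadbdfed$eebfabfbccebdddb  b
   18  ebdddbeadbdfed$eebfabfbcc  c
   19  ebfabfbccebdddbeadbdfed$e  e
   20  ed$eebfabfbccebdddbeadbdf  f
   21  eebfabfbccebdddbeadbdfed$  $
   22  fabfbccebdddbeadbdfed$eeb  b
   23  fbccebdddbeadbdfed$eebfab  b
   24  fed$eebfabfbccebdddbeadbd  d

dfefeddeabceaddbbbcef$bbd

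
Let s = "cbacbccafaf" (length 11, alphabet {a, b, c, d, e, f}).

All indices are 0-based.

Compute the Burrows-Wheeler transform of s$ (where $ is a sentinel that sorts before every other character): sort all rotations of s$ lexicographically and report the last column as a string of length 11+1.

fbfcccc$abaa

rank  rotation      last
    0  $cbacbccafaf  f
    1  acbccafaf$cb  b
    2  af$cbacbccaf  f
    3  afaf$cbacbcc  c
    4  bacbccafaf$c  c
    5  bccafaf$cbac  c
    6  cafaf$cbacbc  c
    7  cbacbccafaf$  $
    8  cbccafaf$cba  a
    9  ccafaf$cbacb  b
   10  f$cbacbccafa  a
   11  faf$cbacbcca  a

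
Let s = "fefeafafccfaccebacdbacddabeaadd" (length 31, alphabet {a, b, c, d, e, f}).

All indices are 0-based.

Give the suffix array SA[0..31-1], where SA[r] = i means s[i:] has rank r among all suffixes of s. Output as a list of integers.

[27, 24, 11, 16, 20, 28, 4, 6, 15, 19, 25, 12, 8, 17, 21, 13, 9, 30, 23, 18, 29, 22, 26, 3, 14, 1, 10, 5, 7, 2, 0]

sorted suffixes:
  #0 SA[0]=27  'aadd'
  #1 SA[1]=24  'abeaadd'
  #2 SA[2]=11  'accebacdbacddabeaadd'
  #3 SA[3]=16  'acdbacddabeaadd'
  #4 SA[4]=20  'acddabeaadd'
  #5 SA[5]=28  'add'
  #6 SA[6]=4  'afafccfaccebacdbacddabeaadd'
  #7 SA[7]=6  'afccfaccebacdbacddabeaadd'
  #8 SA[8]=15  'bacdbacddabeaadd'
  #9 SA[9]=19  'bacddabeaadd'
  #10 SA[10]=25  'beaadd'
  #11 SA[11]=12  'ccebacdbacddabeaadd'
  #12 SA[12]=8  'ccfaccebacdbacddabeaadd'
  #13 SA[13]=17  'cdbacddabeaadd'
  #14 SA[14]=21  'cddabeaadd'
  #15 SA[15]=13  'cebacdbacddabeaadd'
  #16 SA[16]=9  'cfaccebacdbacddabeaadd'
  #17 SA[17]=30  'd'
  #18 SA[18]=23  'dabeaadd'
  #19 SA[19]=18  'dbacddabeaadd'
  #20 SA[20]=29  'dd'
  #21 SA[21]=22  'ddabeaadd'
  #22 SA[22]=26  'eaadd'
  #23 SA[23]=3  'eafafccfaccebacdbacddabeaadd'
  #24 SA[24]=14  'ebacdbacddabeaadd'
  #25 SA[25]=1  'efeafafccfaccebacdbacddabeaadd'
  #26 SA[26]=10  'faccebacdbacddabeaadd'
  #27 SA[27]=5  'fafccfaccebacdbacddabeaadd'
  #28 SA[28]=7  'fccfaccebacdbacddabeaadd'
  #29 SA[29]=2  'feafafccfaccebacdbacddabeaadd'
  #30 SA[30]=0  'fefeafafccfaccebacdbacddabeaadd'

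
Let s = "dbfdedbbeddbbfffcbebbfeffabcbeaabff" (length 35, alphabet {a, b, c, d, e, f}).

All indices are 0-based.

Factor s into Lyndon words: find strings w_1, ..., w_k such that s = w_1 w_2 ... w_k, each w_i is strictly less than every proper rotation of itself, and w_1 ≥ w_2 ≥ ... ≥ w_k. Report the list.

["d", "bfded", "bbeddbbfffcbebbfeff", "abcbe", "aabff"]

emit factor 1: 'd' (i=0, period=1)
emit factor 2: 'bfded' (i=1, period=5)
emit factor 3: 'bbeddbbfffcbebbfeff' (i=6, period=19)
emit factor 4: 'abcbe' (i=25, period=5)
emit factor 5: 'aabff' (i=30, period=5)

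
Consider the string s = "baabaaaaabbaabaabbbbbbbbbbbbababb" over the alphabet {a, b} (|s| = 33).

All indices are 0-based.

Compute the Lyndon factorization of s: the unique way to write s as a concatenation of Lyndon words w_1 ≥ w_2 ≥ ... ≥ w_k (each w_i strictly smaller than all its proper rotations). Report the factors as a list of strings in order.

["b", "aab", "aaaaabbaabaabbbbbbbbbbbbababb"]

emit factor 1: 'b' (i=0, period=1)
emit factor 2: 'aab' (i=1, period=3)
emit factor 3: 'aaaaabbaabaabbbbbbbbbbbbababb' (i=4, period=29)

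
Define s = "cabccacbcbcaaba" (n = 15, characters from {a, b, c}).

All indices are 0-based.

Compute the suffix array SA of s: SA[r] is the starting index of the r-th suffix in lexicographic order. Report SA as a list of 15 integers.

[14, 11, 12, 1, 5, 13, 9, 7, 2, 10, 0, 4, 8, 6, 3]

rank | idx | suffix
   0 |  14 | a
   1 |  11 | aaba
   2 |  12 | aba
   3 |   1 | abccacbcbcaaba
   4 |   5 | acbcbcaaba
   5 |  13 | ba
   6 |   9 | bcaaba
   7 |   7 | bcbcaaba
   8 |   2 | bccacbcbcaaba
   9 |  10 | caaba
  10 |   0 | cabccacbcbcaaba
  11 |   4 | cacbcbcaaba
  12 |   8 | cbcaaba
  13 |   6 | cbcbcaaba
  14 |   3 | ccacbcbcaaba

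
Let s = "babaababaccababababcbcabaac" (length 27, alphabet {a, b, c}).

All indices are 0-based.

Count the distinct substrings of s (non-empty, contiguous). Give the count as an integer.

sorted suffixes:
  #0 SA[0]=3  'aababaccababababcbcabaac'
  #1 SA[1]=24  'aac'
  #2 SA[2]=1  'abaababaccababababcbcabaac'
  #3 SA[3]=22  'abaac'
  #4 SA[4]=11  'ababababcbcabaac'
  #5 SA[5]=13  'abababcbcabaac'
  #6 SA[6]=4  'ababaccababababcbcabaac'
  #7 SA[7]=15  'ababcbcabaac'
  #8 SA[8]=6  'abaccababababcbcabaac'
  #9 SA[9]=17  'abcbcabaac'
  #10 SA[10]=25  'ac'
  #11 SA[11]=8  'accababababcbcabaac'
  #12 SA[12]=2  'baababaccababababcbcabaac'
  #13 SA[13]=23  'baac'
  #14 SA[14]=0  'babaababaccababababcbcabaac'
  #15 SA[15]=12  'babababcbcabaac'
  #16 SA[16]=14  'bababcbcabaac'
  #17 SA[17]=5  'babaccababababcbcabaac'
  #18 SA[18]=16  'babcbcabaac'
  #19 SA[19]=7  'baccababababcbcabaac'
  #20 SA[20]=20  'bcabaac'
  #21 SA[21]=18  'bcbcabaac'
  #22 SA[22]=26  'c'
  #23 SA[23]=21  'cabaac'
  #24 SA[24]=10  'cababababcbcabaac'
  #25 SA[25]=19  'cbcabaac'
  #26 SA[26]=9  'ccababababcbcabaac'

SA = [3, 24, 1, 22, 11, 13, 4, 15, 6, 17, 25, 8, 2, 23, 0, 12, 14, 5, 16, 7, 20, 18, 26, 21, 10, 19, 9]
i: (SA[i-1],SA[i]) lcp shared
  1: (3,24) 2 'aa'
  2: (24,1) 1 'a'
  3: (1,22) 4 'abaa'
  4: (22,11) 3 'aba'
  5: (11,13) 6 'ababab'
  6: (13,4) 5 'ababa'
  7: (4,15) 4 'abab'
  8: (15,6) 3 'aba'
  9: (6,17) 2 'ab'
  10: (17,25) 1 'a'
  11: (25,8) 2 'ac'
  12: (8,2) 0 ''
  13: (2,23) 3 'baa'
  14: (23,0) 2 'ba'
  15: (0,12) 4 'baba'
  16: (12,14) 5 'babab'
  17: (14,5) 4 'baba'
  18: (5,16) 3 'bab'
  19: (16,7) 2 'ba'
  20: (7,20) 1 'b'
  21: (20,18) 2 'bc'
  22: (18,26) 0 ''
  23: (26,21) 1 'c'
  24: (21,10) 4 'caba'
  25: (10,19) 1 'c'
  26: (19,9) 1 'c'

n(n+1)/2 = 27·28/2 = 378
Σ LCP = 0 + 2 + 1 + 4 + 3 + 6 + 5 + 4 + 3 + 2 + 1 + 2 + 0 + 3 + 2 + 4 + 5 + 4 + 3 + 2 + 1 + 2 + 0 + 1 + 4 + 1 + 1 = 66
distinct = 378 − 66 = 312

312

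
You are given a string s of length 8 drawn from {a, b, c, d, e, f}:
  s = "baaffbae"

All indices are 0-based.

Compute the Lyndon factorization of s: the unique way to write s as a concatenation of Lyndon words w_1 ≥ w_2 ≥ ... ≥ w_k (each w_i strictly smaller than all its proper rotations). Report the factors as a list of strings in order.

["b", "aaffbae"]

emit factor 1: 'b' (i=0, period=1)
emit factor 2: 'aaffbae' (i=1, period=7)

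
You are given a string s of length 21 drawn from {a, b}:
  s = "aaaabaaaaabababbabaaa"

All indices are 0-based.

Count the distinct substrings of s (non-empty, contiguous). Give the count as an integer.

172

rank | idx | suffix
   0 |  20 | a
   1 |  19 | aa
   2 |  18 | aaa
   3 |   5 | aaaaabababbabaaa
   4 |   0 | aaaabaaaaabababbabaaa
   5 |   6 | aaaabababbabaaa
   6 |   1 | aaabaaaaabababbabaaa
   7 |   7 | aaabababbabaaa
   8 |   2 | aabaaaaabababbabaaa
   9 |   8 | aabababbabaaa
  10 |  16 | abaaa
  11 |   3 | abaaaaabababbabaaa
  12 |   9 | abababbabaaa
  13 |  11 | ababbabaaa
  14 |  13 | abbabaaa
  15 |  17 | baaa
  16 |   4 | baaaaabababbabaaa
  17 |  15 | babaaa
  18 |  10 | bababbabaaa
  19 |  12 | babbabaaa
  20 |  14 | bbabaaa

SA = [20, 19, 18, 5, 0, 6, 1, 7, 2, 8, 16, 3, 9, 11, 13, 17, 4, 15, 10, 12, 14]
[i] adj suffixes → lcp
  [1] 20/19 → 1 ('a')
  [2] 19/18 → 2 ('aa')
  [3] 18/5 → 3 ('aaa')
  [4] 5/0 → 4 ('aaaa')
  [5] 0/6 → 6 ('aaaaba')
  [6] 6/1 → 3 ('aaa')
  [7] 1/7 → 5 ('aaaba')
  [8] 7/2 → 2 ('aa')
  [9] 2/8 → 4 ('aaba')
  [10] 8/16 → 1 ('a')
  [11] 16/3 → 5 ('abaaa')
  [12] 3/9 → 3 ('aba')
  [13] 9/11 → 4 ('abab')
  [14] 11/13 → 2 ('ab')
  [15] 13/17 → 0 ('')
  [16] 17/4 → 4 ('baaa')
  [17] 4/15 → 2 ('ba')
  [18] 15/10 → 4 ('baba')
  [19] 10/12 → 3 ('bab')
  [20] 12/14 → 1 ('b')

n(n+1)/2 = 21·22/2 = 231
Σ LCP = 0 + 1 + 2 + 3 + 4 + 6 + 3 + 5 + 2 + 4 + 1 + 5 + 3 + 4 + 2 + 0 + 4 + 2 + 4 + 3 + 1 = 59
distinct = 231 − 59 = 172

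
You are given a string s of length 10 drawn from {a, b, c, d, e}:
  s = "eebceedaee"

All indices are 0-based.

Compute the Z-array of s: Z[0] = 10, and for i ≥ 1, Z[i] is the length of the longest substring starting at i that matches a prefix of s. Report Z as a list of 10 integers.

[10, 1, 0, 0, 2, 1, 0, 0, 2, 1]

Z[0]=10
i=1: outside box; Z[1]=1 grow→box=[1,2)
i=2: outside box; Z[2]=0
i=3: outside box; Z[3]=0
i=4: outside box; Z[4]=2 grow→box=[4,6)
i=5: min(r-i=1, Z[1]=1)=1; Z[5]=1
i=6: outside box; Z[6]=0
i=7: outside box; Z[7]=0
i=8: outside box; Z[8]=2 grow→box=[8,10)
i=9: min(r-i=1, Z[1]=1)=1; Z[9]=1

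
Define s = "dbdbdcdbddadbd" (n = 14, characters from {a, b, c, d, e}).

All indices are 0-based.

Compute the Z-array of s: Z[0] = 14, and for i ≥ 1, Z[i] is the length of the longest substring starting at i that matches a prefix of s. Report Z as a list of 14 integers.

[14, 0, 3, 0, 1, 0, 3, 0, 1, 1, 0, 3, 0, 1]

Z[0]=14
i=1: outside box; Z[1]=0
i=2: outside box; Z[2]=3 scan→box=[2,5)
i=3: min(r-i=2, Z[1]=0)=0; Z[3]=0
i=4: min(r-i=1, Z[2]=3)=1; Z[4]=1
i=5: outside box; Z[5]=0
i=6: outside box; Z[6]=3 scan→box=[6,9)
i=7: min(r-i=2, Z[1]=0)=0; Z[7]=0
i=8: min(r-i=1, Z[2]=3)=1; Z[8]=1
i=9: outside box; Z[9]=1 scan→box=[9,10)
i=10: outside box; Z[10]=0
i=11: outside box; Z[11]=3 scan→box=[11,14)
i=12: min(r-i=2, Z[1]=0)=0; Z[12]=0
i=13: min(r-i=1, Z[2]=3)=1; Z[13]=1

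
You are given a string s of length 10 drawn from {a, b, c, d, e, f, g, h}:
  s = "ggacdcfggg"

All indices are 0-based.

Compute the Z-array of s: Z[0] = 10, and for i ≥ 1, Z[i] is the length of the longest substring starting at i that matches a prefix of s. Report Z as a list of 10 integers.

Z[0]=10
i=1: fresh scan; Z[1]=1 extend→box=[1,2)
i=2: fresh scan; Z[2]=0
i=3: fresh scan; Z[3]=0
i=4: fresh scan; Z[4]=0
i=5: fresh scan; Z[5]=0
i=6: fresh scan; Z[6]=0
i=7: fresh scan; Z[7]=2 extend→box=[7,9)
i=8: min(r-i=1, Z[1]=1)=1; Z[8]=2 extend→box=[8,10)
i=9: min(r-i=1, Z[1]=1)=1; Z[9]=1

[10, 1, 0, 0, 0, 0, 0, 2, 2, 1]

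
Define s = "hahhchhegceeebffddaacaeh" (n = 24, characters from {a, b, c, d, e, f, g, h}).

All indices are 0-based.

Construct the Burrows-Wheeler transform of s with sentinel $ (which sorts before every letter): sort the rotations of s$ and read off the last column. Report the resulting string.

hdacheaghdfeechafbee$hhac

rank  rotation                   last
    0  $hahhchhegceeebffddaacaeh  h
    1  aacaeh$hahhchhegceeebffdd  d
    2  acaeh$hahhchhegceeebffdda  a
    3  aeh$hahhchhegceeebffddaac  c
    4  ahhchhegceeebffddaacaeh$h  h
    5  bffddaacaeh$hahhchhegceee  e
    6  caeh$hahhchhegceeebffddaa  a
    7  ceeebffddaacaeh$hahhchheg  g
    8  chhegceeebffddaacaeh$hahh  h
    9  daacaeh$hahhchhegceeebffd  d
   10  ddaacaeh$hahhchhegceeebff  f
   11  ebffddaacaeh$hahhchhegcee  e
   12  eebffddaacaeh$hahhchhegce  e
   13  eeebffddaacaeh$hahhchhegc  c
   14  egceeebffddaacaeh$hahhchh  h
   15  eh$hahhchhegceeebffddaaca  a
   16  fddaacaeh$hahhchhegceeebf  f
   17  ffddaacaeh$hahhchhegceeeb  b
   18  gceeebffddaacaeh$hahhchhe  e
   19  h$hahhchhegceeebffddaacae  e
   20  hahhchhegceeebffddaacaeh$  $
   21  hchhegceeebffddaacaeh$hah  h
   22  hegceeebffddaacaeh$hahhch  h
   23  hhchhegceeebffddaacaeh$ha  a
   24  hhegceeebffddaacaeh$hahhc  c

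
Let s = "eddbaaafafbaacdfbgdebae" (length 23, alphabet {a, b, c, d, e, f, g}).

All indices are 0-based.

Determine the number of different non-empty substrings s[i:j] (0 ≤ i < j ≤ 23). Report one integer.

253

rank | idx | suffix
   0 |   4 | aaafafbaacdfbgdebae
   1 |  11 | aacdfbgdebae
   2 |   5 | aafafbaacdfbgdebae
   3 |  12 | acdfbgdebae
   4 |  21 | ae
   5 |   6 | afafbaacdfbgdebae
   6 |   8 | afbaacdfbgdebae
   7 |   3 | baaafafbaacdfbgdebae
   8 |  10 | baacdfbgdebae
   9 |  20 | bae
  10 |  16 | bgdebae
  11 |  13 | cdfbgdebae
  12 |   2 | dbaaafafbaacdfbgdebae
  13 |   1 | ddbaaafafbaacdfbgdebae
  14 |  18 | debae
  15 |  14 | dfbgdebae
  16 |  22 | e
  17 |  19 | ebae
  18 |   0 | eddbaaafafbaacdfbgdebae
  19 |   7 | fafbaacdfbgdebae
  20 |   9 | fbaacdfbgdebae
  21 |  15 | fbgdebae
  22 |  17 | gdebae

SA = [4, 11, 5, 12, 21, 6, 8, 3, 10, 20, 16, 13, 2, 1, 18, 14, 22, 19, 0, 7, 9, 15, 17]
[i] adj suffixes → lcp
  [1] 4/11 → 2 ('aa')
  [2] 11/5 → 2 ('aa')
  [3] 5/12 → 1 ('a')
  [4] 12/21 → 1 ('a')
  [5] 21/6 → 1 ('a')
  [6] 6/8 → 2 ('af')
  [7] 8/3 → 0 ('')
  [8] 3/10 → 3 ('baa')
  [9] 10/20 → 2 ('ba')
  [10] 20/16 → 1 ('b')
  [11] 16/13 → 0 ('')
  [12] 13/2 → 0 ('')
  [13] 2/1 → 1 ('d')
  [14] 1/18 → 1 ('d')
  [15] 18/14 → 1 ('d')
  [16] 14/22 → 0 ('')
  [17] 22/19 → 1 ('e')
  [18] 19/0 → 1 ('e')
  [19] 0/7 → 0 ('')
  [20] 7/9 → 1 ('f')
  [21] 9/15 → 2 ('fb')
  [22] 15/17 → 0 ('')

n(n+1)/2 = 23·24/2 = 276
Σ LCP = 0 + 2 + 2 + 1 + 1 + 1 + 2 + 0 + 3 + 2 + 1 + 0 + 0 + 1 + 1 + 1 + 0 + 1 + 1 + 0 + 1 + 2 + 0 = 23
distinct = 276 − 23 = 253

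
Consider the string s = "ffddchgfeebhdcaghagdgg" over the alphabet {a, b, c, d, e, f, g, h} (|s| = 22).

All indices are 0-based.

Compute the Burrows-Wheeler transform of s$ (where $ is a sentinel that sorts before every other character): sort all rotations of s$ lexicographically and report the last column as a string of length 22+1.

ghceddhdfgeffg$gahdagbc

rank  rotation                 last
    0  $ffddchgfeebhdcaghagdgg  g
    1  agdgg$ffddchgfeebhdcagh  h
    2  aghagdgg$ffddchgfeebhdc  c
    3  bhdcaghagdgg$ffddchgfee  e
    4  caghagdgg$ffddchgfeebhd  d
    5  chgfeebhdcaghagdgg$ffdd  d
    6  dcaghagdgg$ffddchgfeebh  h
    7  dchgfeebhdcaghagdgg$ffd  d
    8  ddchgfeebhdcaghagdgg$ff  f
    9  dgg$ffddchgfeebhdcaghag  g
   10  ebhdcaghagdgg$ffddchgfe  e
   11  eebhdcaghagdgg$ffddchgf  f
   12  fddchgfeebhdcaghagdgg$f  f
   13  feebhdcaghagdgg$ffddchg  g
   14  ffddchgfeebhdcaghagdgg$  $
   15  g$ffddchgfeebhdcaghagdg  g
   16  gdgg$ffddchgfeebhdcagha  a
   17  gfeebhdcaghagdgg$ffddch  h
   18  gg$ffddchgfeebhdcaghagd  d
   19  ghagdgg$ffddchgfeebhdca  a
   20  hagdgg$ffddchgfeebhdcag  g
   21  hdcaghagdgg$ffddchgfeeb  b
   22  hgfeebhdcaghagdgg$ffddc  c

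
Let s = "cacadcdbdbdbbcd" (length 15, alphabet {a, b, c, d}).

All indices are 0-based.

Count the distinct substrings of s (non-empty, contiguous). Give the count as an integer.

101

sorted suffixes:
  #0 SA[0]=1  'acadcdbdbdbbcd'
  #1 SA[1]=3  'adcdbdbdbbcd'
  #2 SA[2]=11  'bbcd'
  #3 SA[3]=12  'bcd'
  #4 SA[4]=9  'bdbbcd'
  #5 SA[5]=7  'bdbdbbcd'
  #6 SA[6]=0  'cacadcdbdbdbbcd'
  #7 SA[7]=2  'cadcdbdbdbbcd'
  #8 SA[8]=13  'cd'
  #9 SA[9]=5  'cdbdbdbbcd'
  #10 SA[10]=14  'd'
  #11 SA[11]=10  'dbbcd'
  #12 SA[12]=8  'dbdbbcd'
  #13 SA[13]=6  'dbdbdbbcd'
  #14 SA[14]=4  'dcdbdbdbbcd'

SA = [1, 3, 11, 12, 9, 7, 0, 2, 13, 5, 14, 10, 8, 6, 4]
rank  pair      lcp
   1  s[1:],s[3:]  1  'a'
   2  s[3:],s[11:]  0  ''
   3  s[11:],s[12:]  1  'b'
   4  s[12:],s[9:]  1  'b'
   5  s[9:],s[7:]  3  'bdb'
   6  s[7:],s[0:]  0  ''
   7  s[0:],s[2:]  2  'ca'
   8  s[2:],s[13:]  1  'c'
   9  s[13:],s[5:]  2  'cd'
  10  s[5:],s[14:]  0  ''
  11  s[14:],s[10:]  1  'd'
  12  s[10:],s[8:]  2  'db'
  13  s[8:],s[6:]  4  'dbdb'
  14  s[6:],s[4:]  1  'd'

n(n+1)/2 = 15·16/2 = 120
Σ LCP = 0 + 1 + 0 + 1 + 1 + 3 + 0 + 2 + 1 + 2 + 0 + 1 + 2 + 4 + 1 = 19
distinct = 120 − 19 = 101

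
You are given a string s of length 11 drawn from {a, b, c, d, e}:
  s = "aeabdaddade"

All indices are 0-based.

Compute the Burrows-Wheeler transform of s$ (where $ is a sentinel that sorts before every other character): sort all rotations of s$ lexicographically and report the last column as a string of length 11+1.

eedd$abdaada

rank  rotation      last
    0  $aeabdaddade  e
    1  abdaddade$ae  e
    2  addade$aeabd  d
    3  ade$aeabdadd  d
    4  aeabdaddade$  $
    5  bdaddade$aea  a
    6  daddade$aeab  b
    7  dade$aeabdad  d
    8  ddade$aeabda  a
    9  de$aeabdadda  a
   10  e$aeabdaddad  d
   11  eabdaddade$a  a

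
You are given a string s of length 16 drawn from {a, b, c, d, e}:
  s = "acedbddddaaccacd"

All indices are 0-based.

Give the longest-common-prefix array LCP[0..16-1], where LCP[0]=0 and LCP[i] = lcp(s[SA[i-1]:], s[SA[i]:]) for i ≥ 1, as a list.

[0, 1, 2, 2, 0, 0, 1, 1, 1, 0, 1, 1, 1, 2, 3, 0]

rank | idx | suffix
   0 |   9 | aaccacd
   1 |  10 | accacd
   2 |  13 | acd
   3 |   0 | acedbddddaaccacd
   4 |   4 | bddddaaccacd
   5 |  12 | cacd
   6 |  11 | ccacd
   7 |  14 | cd
   8 |   1 | cedbddddaaccacd
   9 |  15 | d
  10 |   8 | daaccacd
  11 |   3 | dbddddaaccacd
  12 |   7 | ddaaccacd
  13 |   6 | dddaaccacd
  14 |   5 | ddddaaccacd
  15 |   2 | edbddddaaccacd

SA = [9, 10, 13, 0, 4, 12, 11, 14, 1, 15, 8, 3, 7, 6, 5, 2]
[i] adj suffixes → lcp
  [1] 9/10 → 1 ('a')
  [2] 10/13 → 2 ('ac')
  [3] 13/0 → 2 ('ac')
  [4] 0/4 → 0 ('')
  [5] 4/12 → 0 ('')
  [6] 12/11 → 1 ('c')
  [7] 11/14 → 1 ('c')
  [8] 14/1 → 1 ('c')
  [9] 1/15 → 0 ('')
  [10] 15/8 → 1 ('d')
  [11] 8/3 → 1 ('d')
  [12] 3/7 → 1 ('d')
  [13] 7/6 → 2 ('dd')
  [14] 6/5 → 3 ('ddd')
  [15] 5/2 → 0 ('')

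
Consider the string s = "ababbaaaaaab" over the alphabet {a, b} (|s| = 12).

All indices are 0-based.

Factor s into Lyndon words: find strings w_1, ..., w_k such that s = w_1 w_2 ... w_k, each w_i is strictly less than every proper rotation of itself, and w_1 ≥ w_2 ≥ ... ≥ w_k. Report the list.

["ababb", "aaaaaab"]

emit factor 1: 'ababb' (i=0, period=5)
emit factor 2: 'aaaaaab' (i=5, period=7)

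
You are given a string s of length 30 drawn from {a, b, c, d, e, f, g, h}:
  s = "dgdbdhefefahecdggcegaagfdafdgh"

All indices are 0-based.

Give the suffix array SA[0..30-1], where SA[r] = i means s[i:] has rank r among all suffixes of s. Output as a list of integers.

[20, 25, 21, 10, 3, 13, 17, 24, 2, 0, 14, 27, 4, 12, 8, 6, 18, 9, 23, 26, 7, 19, 16, 1, 22, 15, 28, 29, 11, 5]

sorted suffixes:
  #0 SA[0]=20  'aagfdafdgh'
  #1 SA[1]=25  'afdgh'
  #2 SA[2]=21  'agfdafdgh'
  #3 SA[3]=10  'ahecdggcegaagfdafdgh'
  #4 SA[4]=3  'bdhefefahecdggcegaagfdafdgh'
  #5 SA[5]=13  'cdggcegaagfdafdgh'
  #6 SA[6]=17  'cegaagfdafdgh'
  #7 SA[7]=24  'dafdgh'
  #8 SA[8]=2  'dbdhefefahecdggcegaagfdafdgh'
  #9 SA[9]=0  'dgdbdhefefahecdggcegaagfdafdgh'
  #10 SA[10]=14  'dggcegaagfdafdgh'
  #11 SA[11]=27  'dgh'
  #12 SA[12]=4  'dhefefahecdggcegaagfdafdgh'
  #13 SA[13]=12  'ecdggcegaagfdafdgh'
  #14 SA[14]=8  'efahecdggcegaagfdafdgh'
  #15 SA[15]=6  'efefahecdggcegaagfdafdgh'
  #16 SA[16]=18  'egaagfdafdgh'
  #17 SA[17]=9  'fahecdggcegaagfdafdgh'
  #18 SA[18]=23  'fdafdgh'
  #19 SA[19]=26  'fdgh'
  #20 SA[20]=7  'fefahecdggcegaagfdafdgh'
  #21 SA[21]=19  'gaagfdafdgh'
  #22 SA[22]=16  'gcegaagfdafdgh'
  #23 SA[23]=1  'gdbdhefefahecdggcegaagfdafdgh'
  #24 SA[24]=22  'gfdafdgh'
  #25 SA[25]=15  'ggcegaagfdafdgh'
  #26 SA[26]=28  'gh'
  #27 SA[27]=29  'h'
  #28 SA[28]=11  'hecdggcegaagfdafdgh'
  #29 SA[29]=5  'hefefahecdggcegaagfdafdgh'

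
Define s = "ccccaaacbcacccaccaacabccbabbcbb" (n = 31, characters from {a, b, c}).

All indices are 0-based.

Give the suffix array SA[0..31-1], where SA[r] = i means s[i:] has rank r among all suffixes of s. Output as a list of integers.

rank | idx | suffix
   0 |   4 | aaacbcacccaccaacabccbabbcbb
   1 |  17 | aacabccbabbcbb
   2 |   5 | aacbcacccaccaacabccbabbcbb
   3 |  25 | abbcbb
   4 |  20 | abccbabbcbb
   5 |  18 | acabccbabbcbb
   6 |   6 | acbcacccaccaacabccbabbcbb
   7 |  14 | accaacabccbabbcbb
   8 |  10 | acccaccaacabccbabbcbb
   9 |  30 | b
  10 |  24 | babbcbb
  11 |  29 | bb
  12 |  26 | bbcbb
  13 |   8 | bcacccaccaacabccbabbcbb
  14 |  27 | bcbb
  15 |  21 | bccbabbcbb
  16 |   3 | caaacbcacccaccaacabccbabbcbb
  17 |  16 | caacabccbabbcbb
  18 |  19 | cabccbabbcbb
  19 |  13 | caccaacabccbabbcbb
  20 |   9 | cacccaccaacabccbabbcbb
  21 |  23 | cbabbcbb
  22 |  28 | cbb
  23 |   7 | cbcacccaccaacabccbabbcbb
  24 |   2 | ccaaacbcacccaccaacabccbabbcbb
  25 |  15 | ccaacabccbabbcbb
  26 |  12 | ccaccaacabccbabbcbb
  27 |  22 | ccbabbcbb
  28 |   1 | cccaaacbcacccaccaacabccbabbcbb
  29 |  11 | cccaccaacabccbabbcbb
  30 |   0 | ccccaaacbcacccaccaacabccbabbcbb

[4, 17, 5, 25, 20, 18, 6, 14, 10, 30, 24, 29, 26, 8, 27, 21, 3, 16, 19, 13, 9, 23, 28, 7, 2, 15, 12, 22, 1, 11, 0]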